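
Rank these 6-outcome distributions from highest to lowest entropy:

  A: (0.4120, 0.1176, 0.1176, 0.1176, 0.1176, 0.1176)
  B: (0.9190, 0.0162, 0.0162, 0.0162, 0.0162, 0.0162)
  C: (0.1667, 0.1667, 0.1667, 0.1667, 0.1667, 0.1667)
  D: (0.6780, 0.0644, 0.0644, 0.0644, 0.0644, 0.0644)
C > A > D > B

Key insight: Entropy is maximized by uniform distributions and minimized by concentrated distributions.

Entropies:
  H(A) = 2.3428 bits
  H(B) = 0.5938 bits
  H(C) = 2.5850 bits
  H(D) = 1.6542 bits

Ranking: C > A > D > B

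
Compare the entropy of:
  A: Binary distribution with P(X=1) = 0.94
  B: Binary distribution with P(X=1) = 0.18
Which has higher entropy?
B

For binary distributions, entropy is maximized at p=0.5 and decreases as p moves toward 0 or 1.

H(A) = H(0.94) = 0.3274 bits
H(B) = H(0.18) = 0.6801 bits

Distribution B (p=0.18) is closer to uniform (p=0.5), so it has higher entropy.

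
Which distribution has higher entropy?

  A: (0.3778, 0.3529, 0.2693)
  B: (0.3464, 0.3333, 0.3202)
B

Both distributions are close to uniform, making this a harder comparison.

H(A) = 1.5705 bits
H(B) = 1.5842 bits

The distribution closer to uniform has higher entropy.
Answer: B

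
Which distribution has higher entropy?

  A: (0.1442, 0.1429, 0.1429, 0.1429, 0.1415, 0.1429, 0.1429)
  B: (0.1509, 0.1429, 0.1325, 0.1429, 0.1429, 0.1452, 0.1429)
A

Both distributions are close to uniform, making this a harder comparison.

H(A) = 2.8073 bits
H(B) = 2.8064 bits

The distribution closer to uniform has higher entropy.
Answer: A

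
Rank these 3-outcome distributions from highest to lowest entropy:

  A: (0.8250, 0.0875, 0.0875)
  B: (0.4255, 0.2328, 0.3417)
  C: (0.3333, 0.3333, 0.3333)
C > B > A

Key insight: Entropy is maximized by uniform distributions and minimized by concentrated distributions.

- Uniform distributions have maximum entropy log₂(3) = 1.5850 bits
- The more "peaked" or concentrated a distribution, the lower its entropy

Entropies:
  H(A) = 0.8440 bits
  H(B) = 1.5435 bits
  H(C) = 1.5850 bits

Ranking: C > B > A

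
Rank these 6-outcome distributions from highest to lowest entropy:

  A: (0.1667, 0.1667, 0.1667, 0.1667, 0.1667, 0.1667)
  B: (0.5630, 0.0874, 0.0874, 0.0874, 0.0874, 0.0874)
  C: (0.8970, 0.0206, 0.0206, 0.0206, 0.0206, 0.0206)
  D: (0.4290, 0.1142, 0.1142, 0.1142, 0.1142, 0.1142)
A > D > B > C

Key insight: Entropy is maximized by uniform distributions and minimized by concentrated distributions.

Entropies:
  H(A) = 2.5850 bits
  H(B) = 2.0032 bits
  H(C) = 0.7176 bits
  H(D) = 2.3112 bits

Ranking: A > D > B > C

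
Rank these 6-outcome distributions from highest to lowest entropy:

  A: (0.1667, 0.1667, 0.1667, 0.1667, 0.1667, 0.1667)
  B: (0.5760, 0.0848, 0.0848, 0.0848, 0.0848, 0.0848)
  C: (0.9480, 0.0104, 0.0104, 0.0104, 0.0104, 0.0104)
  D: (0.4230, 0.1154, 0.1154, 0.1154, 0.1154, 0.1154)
A > D > B > C

Key insight: Entropy is maximized by uniform distributions and minimized by concentrated distributions.

Entropies:
  H(A) = 2.5850 bits
  H(B) = 1.9678 bits
  H(C) = 0.4156 bits
  H(D) = 2.3226 bits

Ranking: A > D > B > C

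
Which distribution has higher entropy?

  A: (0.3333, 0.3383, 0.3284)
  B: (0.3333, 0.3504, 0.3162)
A

Both distributions are close to uniform, making this a harder comparison.

H(A) = 1.5849 bits
H(B) = 1.5837 bits

The distribution closer to uniform has higher entropy.
Answer: A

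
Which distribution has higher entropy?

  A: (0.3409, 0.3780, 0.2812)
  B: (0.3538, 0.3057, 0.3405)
B

Both distributions are close to uniform, making this a harder comparison.

H(A) = 1.5745 bits
H(B) = 1.5823 bits

The distribution closer to uniform has higher entropy.
Answer: B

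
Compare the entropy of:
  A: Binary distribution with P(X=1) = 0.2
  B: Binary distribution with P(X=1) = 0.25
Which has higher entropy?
B

For binary distributions, entropy is maximized at p=0.5 and decreases as p moves toward 0 or 1.

H(A) = H(0.2) = 0.7219 bits
H(B) = H(0.25) = 0.8113 bits

Distribution B (p=0.25) is closer to uniform (p=0.5), so it has higher entropy.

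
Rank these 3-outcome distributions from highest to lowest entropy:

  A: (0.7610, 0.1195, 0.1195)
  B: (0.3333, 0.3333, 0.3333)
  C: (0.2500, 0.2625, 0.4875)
B > C > A

Key insight: Entropy is maximized by uniform distributions and minimized by concentrated distributions.

- Uniform distributions have maximum entropy log₂(3) = 1.5850 bits
- The more "peaked" or concentrated a distribution, the lower its entropy

Entropies:
  H(A) = 1.0324 bits
  H(B) = 1.5850 bits
  H(C) = 1.5118 bits

Ranking: B > C > A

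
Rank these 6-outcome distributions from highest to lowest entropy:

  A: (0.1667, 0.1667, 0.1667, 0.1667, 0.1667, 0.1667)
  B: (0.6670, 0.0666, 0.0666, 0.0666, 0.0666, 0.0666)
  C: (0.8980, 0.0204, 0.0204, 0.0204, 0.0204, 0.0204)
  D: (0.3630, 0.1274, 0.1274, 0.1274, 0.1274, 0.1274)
A > D > B > C

Key insight: Entropy is maximized by uniform distributions and minimized by concentrated distributions.

Entropies:
  H(A) = 2.5850 bits
  H(B) = 1.6912 bits
  H(C) = 0.7121 bits
  H(D) = 2.4242 bits

Ranking: A > D > B > C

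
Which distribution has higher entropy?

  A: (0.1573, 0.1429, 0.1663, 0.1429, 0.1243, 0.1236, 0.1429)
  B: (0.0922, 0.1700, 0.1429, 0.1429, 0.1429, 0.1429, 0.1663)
A

Both distributions are close to uniform, making this a harder comparison.

H(A) = 2.7999 bits
H(B) = 2.7864 bits

The distribution closer to uniform has higher entropy.
Answer: A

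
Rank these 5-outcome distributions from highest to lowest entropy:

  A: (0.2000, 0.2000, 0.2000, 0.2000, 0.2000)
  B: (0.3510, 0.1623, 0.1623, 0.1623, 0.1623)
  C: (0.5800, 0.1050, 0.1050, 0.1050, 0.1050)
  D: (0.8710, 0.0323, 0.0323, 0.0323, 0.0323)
A > B > C > D

Key insight: Entropy is maximized by uniform distributions and minimized by concentrated distributions.

Entropies:
  H(A) = 2.3219 bits
  H(B) = 2.2330 bits
  H(C) = 1.8215 bits
  H(D) = 0.8127 bits

Ranking: A > B > C > D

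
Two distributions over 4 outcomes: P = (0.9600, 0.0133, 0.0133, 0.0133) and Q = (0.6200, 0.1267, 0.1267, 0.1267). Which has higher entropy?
Q

P is highly concentrated on one outcome (96%), making it nearly deterministic. Q spreads its mass more evenly (max 62%). The more spread-out distribution has higher entropy: H(P) ≈ 0.306 bits, H(Q) ≈ 1.560 bits.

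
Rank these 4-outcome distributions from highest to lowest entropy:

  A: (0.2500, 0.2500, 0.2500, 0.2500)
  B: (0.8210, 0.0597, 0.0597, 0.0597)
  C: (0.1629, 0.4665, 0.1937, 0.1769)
A > C > B

Key insight: Entropy is maximized by uniform distributions and minimized by concentrated distributions.

- Uniform distributions have maximum entropy log₂(4) = 2.0000 bits
- The more "peaked" or concentrated a distribution, the lower its entropy

Entropies:
  H(A) = 2.0000 bits
  H(B) = 0.9616 bits
  H(C) = 1.8404 bits

Ranking: A > C > B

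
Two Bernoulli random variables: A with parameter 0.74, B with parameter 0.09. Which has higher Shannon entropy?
A

For binary distributions, entropy is maximized at p=0.5 and decreases as p moves toward 0 or 1.

H(A) = H(0.74) = 0.8267 bits
H(B) = H(0.09) = 0.4365 bits

Distribution A (p=0.74) is closer to uniform (p=0.5), so it has higher entropy.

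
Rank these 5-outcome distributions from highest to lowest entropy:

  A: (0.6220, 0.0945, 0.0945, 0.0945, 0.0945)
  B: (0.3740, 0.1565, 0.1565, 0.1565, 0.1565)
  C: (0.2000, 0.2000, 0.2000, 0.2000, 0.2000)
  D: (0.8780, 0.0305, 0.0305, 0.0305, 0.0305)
C > B > A > D

Key insight: Entropy is maximized by uniform distributions and minimized by concentrated distributions.

Entropies:
  H(A) = 1.7126 bits
  H(B) = 2.2057 bits
  H(C) = 2.3219 bits
  H(D) = 0.7791 bits

Ranking: C > B > A > D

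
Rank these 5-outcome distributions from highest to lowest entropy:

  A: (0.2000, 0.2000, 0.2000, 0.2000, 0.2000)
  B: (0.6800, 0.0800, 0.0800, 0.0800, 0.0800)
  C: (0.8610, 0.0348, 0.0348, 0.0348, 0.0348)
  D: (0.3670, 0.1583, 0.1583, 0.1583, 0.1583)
A > D > B > C

Key insight: Entropy is maximized by uniform distributions and minimized by concentrated distributions.

Entropies:
  H(A) = 2.3219 bits
  H(B) = 1.5444 bits
  H(C) = 0.8596 bits
  H(D) = 2.2143 bits

Ranking: A > D > B > C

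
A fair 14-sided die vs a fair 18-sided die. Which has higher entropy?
18-sided die

Both are uniform distributions; for uniform over n outcomes, H = log₂(n). H(14-sided) = log₂(14) = 3.807 bits and H(18-sided) = log₂(18) = 4.170 bits. More outcomes in a uniform distribution means higher entropy.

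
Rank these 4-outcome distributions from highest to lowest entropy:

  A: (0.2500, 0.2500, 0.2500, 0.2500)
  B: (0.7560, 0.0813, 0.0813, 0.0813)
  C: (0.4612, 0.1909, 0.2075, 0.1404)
A > C > B

Key insight: Entropy is maximized by uniform distributions and minimized by concentrated distributions.

- Uniform distributions have maximum entropy log₂(4) = 2.0000 bits
- The more "peaked" or concentrated a distribution, the lower its entropy

Entropies:
  H(A) = 2.0000 bits
  H(B) = 1.1884 bits
  H(C) = 1.8396 bits

Ranking: A > C > B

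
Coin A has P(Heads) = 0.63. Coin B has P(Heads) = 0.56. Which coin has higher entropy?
B

For binary distributions, entropy is maximized at p=0.5 and decreases as p moves toward 0 or 1.

H(A) = H(0.63) = 0.9507 bits
H(B) = H(0.56) = 0.9896 bits

Distribution B (p=0.56) is closer to uniform (p=0.5), so it has higher entropy.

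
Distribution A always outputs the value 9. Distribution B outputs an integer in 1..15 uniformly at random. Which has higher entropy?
B

A is deterministic, so H(A) = 0. B is uniform over 15 outcomes, so H(B) = log₂(15) = 3.907 bits. Any distribution with genuine randomness has higher entropy than a deterministic one.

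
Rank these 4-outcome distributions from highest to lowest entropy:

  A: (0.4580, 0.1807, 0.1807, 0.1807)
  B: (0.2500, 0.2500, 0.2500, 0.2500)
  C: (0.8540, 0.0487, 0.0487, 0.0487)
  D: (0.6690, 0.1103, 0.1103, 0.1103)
B > A > D > C

Key insight: Entropy is maximized by uniform distributions and minimized by concentrated distributions.

Entropies:
  H(A) = 1.8540 bits
  H(B) = 2.0000 bits
  H(C) = 0.8311 bits
  H(D) = 1.4406 bits

Ranking: B > A > D > C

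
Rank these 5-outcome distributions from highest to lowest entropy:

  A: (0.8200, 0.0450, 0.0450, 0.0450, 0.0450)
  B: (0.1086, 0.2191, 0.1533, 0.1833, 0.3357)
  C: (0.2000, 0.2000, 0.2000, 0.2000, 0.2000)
C > B > A

Key insight: Entropy is maximized by uniform distributions and minimized by concentrated distributions.

- Uniform distributions have maximum entropy log₂(5) = 2.3219 bits
- The more "peaked" or concentrated a distribution, the lower its entropy

Entropies:
  H(A) = 1.0401 bits
  H(B) = 2.2198 bits
  H(C) = 2.3219 bits

Ranking: C > B > A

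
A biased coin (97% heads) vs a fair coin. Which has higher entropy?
Fair coin

The fair coin is uniform (p=0.5), maximizing binary entropy at 1 bit. The biased coin has H(0.97) ≈ 0.194 bits — its outcome is more predictable, so its entropy is lower.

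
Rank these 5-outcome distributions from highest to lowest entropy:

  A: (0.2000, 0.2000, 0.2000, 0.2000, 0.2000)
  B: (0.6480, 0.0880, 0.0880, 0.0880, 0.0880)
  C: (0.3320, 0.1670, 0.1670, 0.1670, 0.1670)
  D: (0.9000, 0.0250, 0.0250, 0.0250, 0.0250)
A > C > B > D

Key insight: Entropy is maximized by uniform distributions and minimized by concentrated distributions.

Entropies:
  H(A) = 2.3219 bits
  H(B) = 1.6398 bits
  H(C) = 2.2530 bits
  H(D) = 0.6690 bits

Ranking: A > C > B > D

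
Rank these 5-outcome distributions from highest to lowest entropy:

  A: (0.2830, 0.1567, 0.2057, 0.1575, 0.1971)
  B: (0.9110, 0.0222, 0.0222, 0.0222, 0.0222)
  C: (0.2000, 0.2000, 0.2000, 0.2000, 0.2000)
C > A > B

Key insight: Entropy is maximized by uniform distributions and minimized by concentrated distributions.

- Uniform distributions have maximum entropy log₂(5) = 2.3219 bits
- The more "peaked" or concentrated a distribution, the lower its entropy

Entropies:
  H(A) = 2.2855 bits
  H(B) = 0.6111 bits
  H(C) = 2.3219 bits

Ranking: C > A > B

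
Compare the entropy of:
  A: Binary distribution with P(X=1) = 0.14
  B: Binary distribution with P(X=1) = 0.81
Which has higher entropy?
B

For binary distributions, entropy is maximized at p=0.5 and decreases as p moves toward 0 or 1.

H(A) = H(0.14) = 0.5842 bits
H(B) = H(0.81) = 0.7015 bits

Distribution B (p=0.81) is closer to uniform (p=0.5), so it has higher entropy.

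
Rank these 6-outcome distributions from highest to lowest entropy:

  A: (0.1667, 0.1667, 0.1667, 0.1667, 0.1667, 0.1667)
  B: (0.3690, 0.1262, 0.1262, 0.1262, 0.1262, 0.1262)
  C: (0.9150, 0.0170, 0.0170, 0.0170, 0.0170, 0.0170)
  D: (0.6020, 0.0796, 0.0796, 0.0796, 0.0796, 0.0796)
A > B > D > C

Key insight: Entropy is maximized by uniform distributions and minimized by concentrated distributions.

Entropies:
  H(A) = 2.5850 bits
  H(B) = 2.4150 bits
  H(C) = 0.6169 bits
  H(D) = 1.8939 bits

Ranking: A > B > D > C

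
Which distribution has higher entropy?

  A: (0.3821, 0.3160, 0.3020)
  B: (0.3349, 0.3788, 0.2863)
A

Both distributions are close to uniform, making this a harder comparison.

H(A) = 1.5772 bits
H(B) = 1.5756 bits

The distribution closer to uniform has higher entropy.
Answer: A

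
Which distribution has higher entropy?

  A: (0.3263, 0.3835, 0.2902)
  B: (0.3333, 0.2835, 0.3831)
A

Both distributions are close to uniform, making this a harder comparison.

H(A) = 1.5755 bits
H(B) = 1.5742 bits

The distribution closer to uniform has higher entropy.
Answer: A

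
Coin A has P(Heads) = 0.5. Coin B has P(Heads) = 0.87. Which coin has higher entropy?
A

For binary distributions, entropy is maximized at p=0.5 and decreases as p moves toward 0 or 1.

H(A) = H(0.5) = 1.0000 bits
H(B) = H(0.87) = 0.5574 bits

Distribution A (p=0.5) is closer to uniform (p=0.5), so it has higher entropy.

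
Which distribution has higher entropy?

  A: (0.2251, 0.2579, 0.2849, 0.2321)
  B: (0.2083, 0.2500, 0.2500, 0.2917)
A

Both distributions are close to uniform, making this a harder comparison.

H(A) = 1.9937 bits
H(B) = 1.9899 bits

The distribution closer to uniform has higher entropy.
Answer: A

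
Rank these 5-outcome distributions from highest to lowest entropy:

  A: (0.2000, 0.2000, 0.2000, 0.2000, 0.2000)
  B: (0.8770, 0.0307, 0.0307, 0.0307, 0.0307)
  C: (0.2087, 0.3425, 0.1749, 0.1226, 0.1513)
A > C > B

Key insight: Entropy is maximized by uniform distributions and minimized by concentrated distributions.

- Uniform distributions have maximum entropy log₂(5) = 2.3219 bits
- The more "peaked" or concentrated a distribution, the lower its entropy

Entropies:
  H(A) = 2.3219 bits
  H(B) = 0.7839 bits
  H(C) = 2.2246 bits

Ranking: A > C > B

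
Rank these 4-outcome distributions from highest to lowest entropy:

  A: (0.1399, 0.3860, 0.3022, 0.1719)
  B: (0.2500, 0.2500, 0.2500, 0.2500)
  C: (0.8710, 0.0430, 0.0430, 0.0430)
B > A > C

Key insight: Entropy is maximized by uniform distributions and minimized by concentrated distributions.

- Uniform distributions have maximum entropy log₂(4) = 2.0000 bits
- The more "peaked" or concentrated a distribution, the lower its entropy

Entropies:
  H(A) = 1.8855 bits
  H(B) = 2.0000 bits
  H(C) = 0.7591 bits

Ranking: B > A > C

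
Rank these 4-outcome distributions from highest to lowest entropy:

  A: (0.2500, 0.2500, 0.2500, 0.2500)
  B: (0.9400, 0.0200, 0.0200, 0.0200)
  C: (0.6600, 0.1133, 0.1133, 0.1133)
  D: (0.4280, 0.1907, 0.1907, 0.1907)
A > D > C > B

Key insight: Entropy is maximized by uniform distributions and minimized by concentrated distributions.

Entropies:
  H(A) = 2.0000 bits
  H(B) = 0.4225 bits
  H(C) = 1.4637 bits
  H(D) = 1.8916 bits

Ranking: A > D > C > B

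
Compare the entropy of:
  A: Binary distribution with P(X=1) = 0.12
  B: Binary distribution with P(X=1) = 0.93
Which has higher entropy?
A

For binary distributions, entropy is maximized at p=0.5 and decreases as p moves toward 0 or 1.

H(A) = H(0.12) = 0.5294 bits
H(B) = H(0.93) = 0.3659 bits

Distribution A (p=0.12) is closer to uniform (p=0.5), so it has higher entropy.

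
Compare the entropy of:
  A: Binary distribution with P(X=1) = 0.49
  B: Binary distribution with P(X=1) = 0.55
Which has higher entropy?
A

For binary distributions, entropy is maximized at p=0.5 and decreases as p moves toward 0 or 1.

H(A) = H(0.49) = 0.9997 bits
H(B) = H(0.55) = 0.9928 bits

Distribution A (p=0.49) is closer to uniform (p=0.5), so it has higher entropy.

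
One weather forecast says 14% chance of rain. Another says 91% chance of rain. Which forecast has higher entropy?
14% forecast

Treat each forecast as a Bernoulli distribution. Binary entropy is maximized at p=0.5 and falls off symmetrically toward 0 or 1. The 14% forecast is closer to 50%, so it is more uncertain. H(14%) ≈ 0.584 bits, H(91%) ≈ 0.436 bits.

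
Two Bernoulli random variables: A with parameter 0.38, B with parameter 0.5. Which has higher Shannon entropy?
B

For binary distributions, entropy is maximized at p=0.5 and decreases as p moves toward 0 or 1.

H(A) = H(0.38) = 0.9580 bits
H(B) = H(0.5) = 1.0000 bits

Distribution B (p=0.5) is closer to uniform (p=0.5), so it has higher entropy.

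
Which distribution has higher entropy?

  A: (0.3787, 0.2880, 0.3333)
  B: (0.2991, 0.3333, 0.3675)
B

Both distributions are close to uniform, making this a harder comparison.

H(A) = 1.5760 bits
H(B) = 1.5799 bits

The distribution closer to uniform has higher entropy.
Answer: B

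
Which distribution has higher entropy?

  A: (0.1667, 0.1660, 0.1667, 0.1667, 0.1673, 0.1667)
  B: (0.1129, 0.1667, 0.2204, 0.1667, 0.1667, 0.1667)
A

Both distributions are close to uniform, making this a harder comparison.

H(A) = 2.5850 bits
H(B) = 2.5595 bits

The distribution closer to uniform has higher entropy.
Answer: A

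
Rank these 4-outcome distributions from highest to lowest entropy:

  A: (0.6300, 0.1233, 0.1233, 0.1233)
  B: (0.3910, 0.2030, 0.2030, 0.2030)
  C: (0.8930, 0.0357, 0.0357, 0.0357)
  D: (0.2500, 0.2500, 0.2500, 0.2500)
D > B > A > C

Key insight: Entropy is maximized by uniform distributions and minimized by concentrated distributions.

Entropies:
  H(A) = 1.5371 bits
  H(B) = 1.9307 bits
  H(C) = 0.6604 bits
  H(D) = 2.0000 bits

Ranking: D > B > A > C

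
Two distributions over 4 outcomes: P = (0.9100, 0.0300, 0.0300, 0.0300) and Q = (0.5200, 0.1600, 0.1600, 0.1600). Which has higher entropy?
Q

P is highly concentrated on one outcome (91%), making it nearly deterministic. Q spreads its mass more evenly (max 52%). The more spread-out distribution has higher entropy: H(P) ≈ 0.579 bits, H(Q) ≈ 1.760 bits.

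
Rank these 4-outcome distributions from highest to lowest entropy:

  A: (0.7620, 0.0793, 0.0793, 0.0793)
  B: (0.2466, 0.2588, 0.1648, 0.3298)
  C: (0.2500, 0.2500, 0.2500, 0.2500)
C > B > A

Key insight: Entropy is maximized by uniform distributions and minimized by concentrated distributions.

- Uniform distributions have maximum entropy log₂(4) = 2.0000 bits
- The more "peaked" or concentrated a distribution, the lower its entropy

Entropies:
  H(A) = 1.1689 bits
  H(B) = 1.9592 bits
  H(C) = 2.0000 bits

Ranking: C > B > A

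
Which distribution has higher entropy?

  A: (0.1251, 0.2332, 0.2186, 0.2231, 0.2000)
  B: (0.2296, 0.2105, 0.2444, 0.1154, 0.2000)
A

Both distributions are close to uniform, making this a harder comparison.

H(A) = 2.2917 bits
H(B) = 2.2814 bits

The distribution closer to uniform has higher entropy.
Answer: A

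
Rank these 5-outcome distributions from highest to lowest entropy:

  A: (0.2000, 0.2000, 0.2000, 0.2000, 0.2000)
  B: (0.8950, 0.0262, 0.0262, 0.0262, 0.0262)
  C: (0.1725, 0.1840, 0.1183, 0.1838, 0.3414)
A > C > B

Key insight: Entropy is maximized by uniform distributions and minimized by concentrated distributions.

- Uniform distributions have maximum entropy log₂(5) = 2.3219 bits
- The more "peaked" or concentrated a distribution, the lower its entropy

Entropies:
  H(A) = 2.3219 bits
  H(B) = 0.6946 bits
  H(C) = 2.2295 bits

Ranking: A > C > B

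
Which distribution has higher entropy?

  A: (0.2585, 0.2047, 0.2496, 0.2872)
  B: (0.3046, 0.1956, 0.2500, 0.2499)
A

Both distributions are close to uniform, making this a harder comparison.

H(A) = 1.9897 bits
H(B) = 1.9827 bits

The distribution closer to uniform has higher entropy.
Answer: A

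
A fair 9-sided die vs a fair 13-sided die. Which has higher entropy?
13-sided die

Both are uniform distributions; for uniform over n outcomes, H = log₂(n). H(9-sided) = log₂(9) = 3.170 bits and H(13-sided) = log₂(13) = 3.700 bits. More outcomes in a uniform distribution means higher entropy.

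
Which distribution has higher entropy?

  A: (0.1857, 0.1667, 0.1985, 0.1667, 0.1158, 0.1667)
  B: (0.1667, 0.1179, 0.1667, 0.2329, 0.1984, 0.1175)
A

Both distributions are close to uniform, making this a harder comparison.

H(A) = 2.5668 bits
H(B) = 2.5409 bits

The distribution closer to uniform has higher entropy.
Answer: A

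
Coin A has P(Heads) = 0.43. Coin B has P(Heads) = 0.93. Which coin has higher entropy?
A

For binary distributions, entropy is maximized at p=0.5 and decreases as p moves toward 0 or 1.

H(A) = H(0.43) = 0.9858 bits
H(B) = H(0.93) = 0.3659 bits

Distribution A (p=0.43) is closer to uniform (p=0.5), so it has higher entropy.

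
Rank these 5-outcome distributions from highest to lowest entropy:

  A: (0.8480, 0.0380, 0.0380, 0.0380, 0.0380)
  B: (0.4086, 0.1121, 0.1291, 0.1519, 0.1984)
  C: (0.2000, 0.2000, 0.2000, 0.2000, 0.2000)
C > B > A

Key insight: Entropy is maximized by uniform distributions and minimized by concentrated distributions.

- Uniform distributions have maximum entropy log₂(5) = 2.3219 bits
- The more "peaked" or concentrated a distribution, the lower its entropy

Entropies:
  H(A) = 0.9188 bits
  H(B) = 2.1386 bits
  H(C) = 2.3219 bits

Ranking: C > B > A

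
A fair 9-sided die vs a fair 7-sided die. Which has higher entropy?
9-sided die

Both are uniform distributions; for uniform over n outcomes, H = log₂(n). H(9-sided) = log₂(9) = 3.170 bits and H(7-sided) = log₂(7) = 2.807 bits. More outcomes in a uniform distribution means higher entropy.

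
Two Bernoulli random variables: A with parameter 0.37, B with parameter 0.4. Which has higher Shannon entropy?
B

For binary distributions, entropy is maximized at p=0.5 and decreases as p moves toward 0 or 1.

H(A) = H(0.37) = 0.9507 bits
H(B) = H(0.4) = 0.9710 bits

Distribution B (p=0.4) is closer to uniform (p=0.5), so it has higher entropy.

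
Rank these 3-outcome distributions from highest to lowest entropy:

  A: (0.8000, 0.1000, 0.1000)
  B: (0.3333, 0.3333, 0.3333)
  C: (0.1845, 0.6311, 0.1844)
B > C > A

Key insight: Entropy is maximized by uniform distributions and minimized by concentrated distributions.

- Uniform distributions have maximum entropy log₂(3) = 1.5850 bits
- The more "peaked" or concentrated a distribution, the lower its entropy

Entropies:
  H(A) = 0.9219 bits
  H(B) = 1.5850 bits
  H(C) = 1.3187 bits

Ranking: B > C > A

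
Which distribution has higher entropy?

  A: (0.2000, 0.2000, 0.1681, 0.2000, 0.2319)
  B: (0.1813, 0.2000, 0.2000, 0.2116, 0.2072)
B

Both distributions are close to uniform, making this a harder comparison.

H(A) = 2.3146 bits
H(B) = 2.3200 bits

The distribution closer to uniform has higher entropy.
Answer: B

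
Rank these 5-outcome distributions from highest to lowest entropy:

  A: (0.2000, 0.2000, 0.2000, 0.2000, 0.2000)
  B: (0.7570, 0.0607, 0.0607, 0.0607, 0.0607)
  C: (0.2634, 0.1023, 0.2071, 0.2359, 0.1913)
A > C > B

Key insight: Entropy is maximized by uniform distributions and minimized by concentrated distributions.

- Uniform distributions have maximum entropy log₂(5) = 2.3219 bits
- The more "peaked" or concentrated a distribution, the lower its entropy

Entropies:
  H(A) = 2.3219 bits
  H(B) = 1.2860 bits
  H(C) = 2.2619 bits

Ranking: A > C > B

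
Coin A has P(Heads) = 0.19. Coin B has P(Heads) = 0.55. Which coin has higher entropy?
B

For binary distributions, entropy is maximized at p=0.5 and decreases as p moves toward 0 or 1.

H(A) = H(0.19) = 0.7015 bits
H(B) = H(0.55) = 0.9928 bits

Distribution B (p=0.55) is closer to uniform (p=0.5), so it has higher entropy.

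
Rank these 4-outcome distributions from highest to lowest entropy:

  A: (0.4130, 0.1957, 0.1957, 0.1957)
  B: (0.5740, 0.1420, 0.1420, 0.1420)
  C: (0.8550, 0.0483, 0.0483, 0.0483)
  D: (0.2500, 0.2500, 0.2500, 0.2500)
D > A > B > C

Key insight: Entropy is maximized by uniform distributions and minimized by concentrated distributions.

Entropies:
  H(A) = 1.9084 bits
  H(B) = 1.6593 bits
  H(C) = 0.8270 bits
  H(D) = 2.0000 bits

Ranking: D > A > B > C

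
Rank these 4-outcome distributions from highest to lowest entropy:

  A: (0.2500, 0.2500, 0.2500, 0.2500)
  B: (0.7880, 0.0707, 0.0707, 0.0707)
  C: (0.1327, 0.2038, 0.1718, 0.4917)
A > C > B

Key insight: Entropy is maximized by uniform distributions and minimized by concentrated distributions.

- Uniform distributions have maximum entropy log₂(4) = 2.0000 bits
- The more "peaked" or concentrated a distribution, the lower its entropy

Entropies:
  H(A) = 2.0000 bits
  H(B) = 1.0813 bits
  H(C) = 1.7944 bits

Ranking: A > C > B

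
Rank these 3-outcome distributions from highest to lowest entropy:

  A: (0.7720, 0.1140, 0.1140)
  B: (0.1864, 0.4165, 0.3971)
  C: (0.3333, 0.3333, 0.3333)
C > B > A

Key insight: Entropy is maximized by uniform distributions and minimized by concentrated distributions.

- Uniform distributions have maximum entropy log₂(3) = 1.5850 bits
- The more "peaked" or concentrated a distribution, the lower its entropy

Entropies:
  H(A) = 1.0025 bits
  H(B) = 1.5071 bits
  H(C) = 1.5850 bits

Ranking: C > B > A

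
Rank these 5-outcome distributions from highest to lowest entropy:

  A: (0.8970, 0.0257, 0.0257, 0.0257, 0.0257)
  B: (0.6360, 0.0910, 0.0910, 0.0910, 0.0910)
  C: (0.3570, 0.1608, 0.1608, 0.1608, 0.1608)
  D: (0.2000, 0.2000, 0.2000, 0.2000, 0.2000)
D > C > B > A

Key insight: Entropy is maximized by uniform distributions and minimized by concentrated distributions.

Entropies:
  H(A) = 0.6844 bits
  H(B) = 1.6740 bits
  H(C) = 2.2262 bits
  H(D) = 2.3219 bits

Ranking: D > C > B > A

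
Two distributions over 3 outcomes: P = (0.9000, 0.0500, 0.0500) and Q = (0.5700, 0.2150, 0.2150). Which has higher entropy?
Q

P is highly concentrated on one outcome (90%), making it nearly deterministic. Q spreads its mass more evenly (max 57%). The more spread-out distribution has higher entropy: H(P) ≈ 0.569 bits, H(Q) ≈ 1.416 bits.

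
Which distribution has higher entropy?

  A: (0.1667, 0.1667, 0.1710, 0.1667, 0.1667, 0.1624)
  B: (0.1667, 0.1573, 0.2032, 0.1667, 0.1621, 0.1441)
A

Both distributions are close to uniform, making this a harder comparison.

H(A) = 2.5848 bits
H(B) = 2.5768 bits

The distribution closer to uniform has higher entropy.
Answer: A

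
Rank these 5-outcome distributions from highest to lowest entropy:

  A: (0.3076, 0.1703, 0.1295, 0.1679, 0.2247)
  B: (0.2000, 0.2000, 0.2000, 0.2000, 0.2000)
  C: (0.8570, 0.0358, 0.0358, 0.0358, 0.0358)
B > A > C

Key insight: Entropy is maximized by uniform distributions and minimized by concentrated distributions.

- Uniform distributions have maximum entropy log₂(5) = 2.3219 bits
- The more "peaked" or concentrated a distribution, the lower its entropy

Entropies:
  H(A) = 2.2562 bits
  H(B) = 2.3219 bits
  H(C) = 0.8780 bits

Ranking: B > A > C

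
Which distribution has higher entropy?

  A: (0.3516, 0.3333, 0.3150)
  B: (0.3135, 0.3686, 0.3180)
A

Both distributions are close to uniform, making this a harder comparison.

H(A) = 1.5835 bits
H(B) = 1.5810 bits

The distribution closer to uniform has higher entropy.
Answer: A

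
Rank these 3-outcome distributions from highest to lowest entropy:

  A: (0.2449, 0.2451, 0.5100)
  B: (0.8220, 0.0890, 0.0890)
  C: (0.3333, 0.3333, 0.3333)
C > A > B

Key insight: Entropy is maximized by uniform distributions and minimized by concentrated distributions.

- Uniform distributions have maximum entropy log₂(3) = 1.5850 bits
- The more "peaked" or concentrated a distribution, the lower its entropy

Entropies:
  H(A) = 1.4897 bits
  H(B) = 0.8537 bits
  H(C) = 1.5850 bits

Ranking: C > A > B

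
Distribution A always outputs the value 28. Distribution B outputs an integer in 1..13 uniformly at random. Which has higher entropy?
B

A is deterministic, so H(A) = 0. B is uniform over 13 outcomes, so H(B) = log₂(13) = 3.700 bits. Any distribution with genuine randomness has higher entropy than a deterministic one.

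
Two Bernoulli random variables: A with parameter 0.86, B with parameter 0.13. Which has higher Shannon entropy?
A

For binary distributions, entropy is maximized at p=0.5 and decreases as p moves toward 0 or 1.

H(A) = H(0.86) = 0.5842 bits
H(B) = H(0.13) = 0.5574 bits

Distribution A (p=0.86) is closer to uniform (p=0.5), so it has higher entropy.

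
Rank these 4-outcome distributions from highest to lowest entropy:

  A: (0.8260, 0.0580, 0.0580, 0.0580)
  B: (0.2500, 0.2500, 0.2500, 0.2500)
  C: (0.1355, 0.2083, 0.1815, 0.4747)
B > C > A

Key insight: Entropy is maximized by uniform distributions and minimized by concentrated distributions.

- Uniform distributions have maximum entropy log₂(4) = 2.0000 bits
- The more "peaked" or concentrated a distribution, the lower its entropy

Entropies:
  H(A) = 0.9426 bits
  H(B) = 2.0000 bits
  H(C) = 1.8193 bits

Ranking: B > C > A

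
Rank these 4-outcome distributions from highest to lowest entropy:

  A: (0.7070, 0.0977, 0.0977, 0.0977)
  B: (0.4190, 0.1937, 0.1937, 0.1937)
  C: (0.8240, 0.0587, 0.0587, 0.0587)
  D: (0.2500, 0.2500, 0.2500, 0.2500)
D > B > A > C

Key insight: Entropy is maximized by uniform distributions and minimized by concentrated distributions.

Entropies:
  H(A) = 1.3370 bits
  H(B) = 1.9018 bits
  H(C) = 0.9502 bits
  H(D) = 2.0000 bits

Ranking: D > B > A > C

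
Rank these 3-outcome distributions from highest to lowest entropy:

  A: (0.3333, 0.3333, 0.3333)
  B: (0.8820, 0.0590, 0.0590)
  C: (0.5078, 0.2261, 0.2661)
A > C > B

Key insight: Entropy is maximized by uniform distributions and minimized by concentrated distributions.

- Uniform distributions have maximum entropy log₂(3) = 1.5850 bits
- The more "peaked" or concentrated a distribution, the lower its entropy

Entropies:
  H(A) = 1.5850 bits
  H(B) = 0.6416 bits
  H(C) = 1.4897 bits

Ranking: A > C > B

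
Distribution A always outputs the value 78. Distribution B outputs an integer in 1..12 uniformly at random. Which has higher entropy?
B

A is deterministic, so H(A) = 0. B is uniform over 12 outcomes, so H(B) = log₂(12) = 3.585 bits. Any distribution with genuine randomness has higher entropy than a deterministic one.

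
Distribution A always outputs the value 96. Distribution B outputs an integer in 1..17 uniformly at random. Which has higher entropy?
B

A is deterministic, so H(A) = 0. B is uniform over 17 outcomes, so H(B) = log₂(17) = 4.087 bits. Any distribution with genuine randomness has higher entropy than a deterministic one.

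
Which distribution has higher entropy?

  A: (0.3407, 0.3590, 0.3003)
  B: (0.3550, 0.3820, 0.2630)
A

Both distributions are close to uniform, making this a harder comparison.

H(A) = 1.5810 bits
H(B) = 1.5675 bits

The distribution closer to uniform has higher entropy.
Answer: A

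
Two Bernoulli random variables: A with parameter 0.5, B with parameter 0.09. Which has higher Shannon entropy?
A

For binary distributions, entropy is maximized at p=0.5 and decreases as p moves toward 0 or 1.

H(A) = H(0.5) = 1.0000 bits
H(B) = H(0.09) = 0.4365 bits

Distribution A (p=0.5) is closer to uniform (p=0.5), so it has higher entropy.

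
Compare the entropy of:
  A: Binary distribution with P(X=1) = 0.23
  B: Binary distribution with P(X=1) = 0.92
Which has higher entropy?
A

For binary distributions, entropy is maximized at p=0.5 and decreases as p moves toward 0 or 1.

H(A) = H(0.23) = 0.7780 bits
H(B) = H(0.92) = 0.4022 bits

Distribution A (p=0.23) is closer to uniform (p=0.5), so it has higher entropy.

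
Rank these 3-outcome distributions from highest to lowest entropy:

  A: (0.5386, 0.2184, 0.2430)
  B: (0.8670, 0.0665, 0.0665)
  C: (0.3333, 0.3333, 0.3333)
C > A > B

Key insight: Entropy is maximized by uniform distributions and minimized by concentrated distributions.

- Uniform distributions have maximum entropy log₂(3) = 1.5850 bits
- The more "peaked" or concentrated a distribution, the lower its entropy

Entropies:
  H(A) = 1.4562 bits
  H(B) = 0.6986 bits
  H(C) = 1.5850 bits

Ranking: C > A > B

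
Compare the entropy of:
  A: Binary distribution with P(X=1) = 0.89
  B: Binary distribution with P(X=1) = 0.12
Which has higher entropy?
B

For binary distributions, entropy is maximized at p=0.5 and decreases as p moves toward 0 or 1.

H(A) = H(0.89) = 0.4999 bits
H(B) = H(0.12) = 0.5294 bits

Distribution B (p=0.12) is closer to uniform (p=0.5), so it has higher entropy.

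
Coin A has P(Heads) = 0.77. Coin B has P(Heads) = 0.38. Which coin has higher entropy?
B

For binary distributions, entropy is maximized at p=0.5 and decreases as p moves toward 0 or 1.

H(A) = H(0.77) = 0.7780 bits
H(B) = H(0.38) = 0.9580 bits

Distribution B (p=0.38) is closer to uniform (p=0.5), so it has higher entropy.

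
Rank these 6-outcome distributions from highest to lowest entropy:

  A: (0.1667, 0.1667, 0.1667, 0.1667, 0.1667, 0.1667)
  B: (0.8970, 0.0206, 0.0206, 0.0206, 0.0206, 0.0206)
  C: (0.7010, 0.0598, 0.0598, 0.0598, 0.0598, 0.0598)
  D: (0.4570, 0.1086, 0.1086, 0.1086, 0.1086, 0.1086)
A > D > C > B

Key insight: Entropy is maximized by uniform distributions and minimized by concentrated distributions.

Entropies:
  H(A) = 2.5850 bits
  H(B) = 0.7176 bits
  H(C) = 1.5743 bits
  H(D) = 2.2555 bits

Ranking: A > D > C > B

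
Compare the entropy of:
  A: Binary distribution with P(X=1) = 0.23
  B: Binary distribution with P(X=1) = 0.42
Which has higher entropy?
B

For binary distributions, entropy is maximized at p=0.5 and decreases as p moves toward 0 or 1.

H(A) = H(0.23) = 0.7780 bits
H(B) = H(0.42) = 0.9815 bits

Distribution B (p=0.42) is closer to uniform (p=0.5), so it has higher entropy.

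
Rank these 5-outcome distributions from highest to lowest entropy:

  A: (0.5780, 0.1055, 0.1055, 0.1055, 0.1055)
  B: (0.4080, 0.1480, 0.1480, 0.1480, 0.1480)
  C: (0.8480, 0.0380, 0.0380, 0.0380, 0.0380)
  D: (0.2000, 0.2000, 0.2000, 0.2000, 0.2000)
D > B > A > C

Key insight: Entropy is maximized by uniform distributions and minimized by concentrated distributions.

Entropies:
  H(A) = 1.8264 bits
  H(B) = 2.1594 bits
  H(C) = 0.9188 bits
  H(D) = 2.3219 bits

Ranking: D > B > A > C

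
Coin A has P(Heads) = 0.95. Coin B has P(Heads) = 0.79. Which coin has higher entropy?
B

For binary distributions, entropy is maximized at p=0.5 and decreases as p moves toward 0 or 1.

H(A) = H(0.95) = 0.2864 bits
H(B) = H(0.79) = 0.7415 bits

Distribution B (p=0.79) is closer to uniform (p=0.5), so it has higher entropy.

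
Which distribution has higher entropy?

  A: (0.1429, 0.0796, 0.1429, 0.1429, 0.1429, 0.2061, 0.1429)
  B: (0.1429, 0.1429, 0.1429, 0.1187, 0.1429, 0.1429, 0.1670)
B

Both distributions are close to uniform, making this a harder comparison.

H(A) = 2.7655 bits
H(B) = 2.8014 bits

The distribution closer to uniform has higher entropy.
Answer: B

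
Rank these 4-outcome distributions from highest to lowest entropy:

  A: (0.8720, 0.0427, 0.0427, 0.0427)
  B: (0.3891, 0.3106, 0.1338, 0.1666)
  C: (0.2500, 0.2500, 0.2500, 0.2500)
C > B > A

Key insight: Entropy is maximized by uniform distributions and minimized by concentrated distributions.

- Uniform distributions have maximum entropy log₂(4) = 2.0000 bits
- The more "peaked" or concentrated a distribution, the lower its entropy

Entropies:
  H(A) = 0.7548 bits
  H(B) = 1.8727 bits
  H(C) = 2.0000 bits

Ranking: C > B > A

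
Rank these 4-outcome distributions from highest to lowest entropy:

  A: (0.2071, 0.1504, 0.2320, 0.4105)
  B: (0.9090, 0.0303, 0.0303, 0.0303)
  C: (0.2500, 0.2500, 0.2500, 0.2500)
C > A > B

Key insight: Entropy is maximized by uniform distributions and minimized by concentrated distributions.

- Uniform distributions have maximum entropy log₂(4) = 2.0000 bits
- The more "peaked" or concentrated a distribution, the lower its entropy

Entropies:
  H(A) = 1.8978 bits
  H(B) = 0.5840 bits
  H(C) = 2.0000 bits

Ranking: C > A > B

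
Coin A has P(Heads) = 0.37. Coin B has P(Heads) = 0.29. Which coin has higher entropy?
A

For binary distributions, entropy is maximized at p=0.5 and decreases as p moves toward 0 or 1.

H(A) = H(0.37) = 0.9507 bits
H(B) = H(0.29) = 0.8687 bits

Distribution A (p=0.37) is closer to uniform (p=0.5), so it has higher entropy.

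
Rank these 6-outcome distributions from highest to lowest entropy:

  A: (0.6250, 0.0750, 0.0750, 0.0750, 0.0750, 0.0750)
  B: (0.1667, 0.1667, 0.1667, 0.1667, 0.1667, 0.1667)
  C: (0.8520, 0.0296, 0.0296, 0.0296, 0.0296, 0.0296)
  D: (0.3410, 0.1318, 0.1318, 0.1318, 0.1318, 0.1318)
B > D > A > C

Key insight: Entropy is maximized by uniform distributions and minimized by concentrated distributions.

Entropies:
  H(A) = 1.8252 bits
  H(B) = 2.5850 bits
  H(C) = 0.9485 bits
  H(D) = 2.4559 bits

Ranking: B > D > A > C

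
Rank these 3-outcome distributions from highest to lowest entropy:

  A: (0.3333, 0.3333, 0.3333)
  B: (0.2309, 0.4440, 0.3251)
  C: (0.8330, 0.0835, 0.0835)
A > B > C

Key insight: Entropy is maximized by uniform distributions and minimized by concentrated distributions.

- Uniform distributions have maximum entropy log₂(3) = 1.5850 bits
- The more "peaked" or concentrated a distribution, the lower its entropy

Entropies:
  H(A) = 1.5850 bits
  H(B) = 1.5354 bits
  H(C) = 0.8178 bits

Ranking: A > B > C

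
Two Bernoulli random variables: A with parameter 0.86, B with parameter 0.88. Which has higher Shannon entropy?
A

For binary distributions, entropy is maximized at p=0.5 and decreases as p moves toward 0 or 1.

H(A) = H(0.86) = 0.5842 bits
H(B) = H(0.88) = 0.5294 bits

Distribution A (p=0.86) is closer to uniform (p=0.5), so it has higher entropy.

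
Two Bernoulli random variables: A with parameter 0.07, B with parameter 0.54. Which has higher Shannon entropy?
B

For binary distributions, entropy is maximized at p=0.5 and decreases as p moves toward 0 or 1.

H(A) = H(0.07) = 0.3659 bits
H(B) = H(0.54) = 0.9954 bits

Distribution B (p=0.54) is closer to uniform (p=0.5), so it has higher entropy.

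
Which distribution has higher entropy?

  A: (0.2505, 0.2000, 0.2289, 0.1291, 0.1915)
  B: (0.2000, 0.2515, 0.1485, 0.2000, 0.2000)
B

Both distributions are close to uniform, making this a harder comparison.

H(A) = 2.2895 bits
H(B) = 2.3026 bits

The distribution closer to uniform has higher entropy.
Answer: B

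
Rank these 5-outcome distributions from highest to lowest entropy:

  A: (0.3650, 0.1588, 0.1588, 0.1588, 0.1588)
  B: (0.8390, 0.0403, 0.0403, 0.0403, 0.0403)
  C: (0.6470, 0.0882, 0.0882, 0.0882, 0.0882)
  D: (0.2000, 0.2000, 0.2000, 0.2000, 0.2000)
D > A > C > B

Key insight: Entropy is maximized by uniform distributions and minimized by concentrated distributions.

Entropies:
  H(A) = 2.2168 bits
  H(B) = 0.9587 bits
  H(C) = 1.6427 bits
  H(D) = 2.3219 bits

Ranking: D > A > C > B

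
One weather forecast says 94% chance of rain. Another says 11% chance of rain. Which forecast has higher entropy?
11% forecast

Treat each forecast as a Bernoulli distribution. Binary entropy is maximized at p=0.5 and falls off symmetrically toward 0 or 1. The 11% forecast is closer to 50%, so it is more uncertain. H(94%) ≈ 0.327 bits, H(11%) ≈ 0.500 bits.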